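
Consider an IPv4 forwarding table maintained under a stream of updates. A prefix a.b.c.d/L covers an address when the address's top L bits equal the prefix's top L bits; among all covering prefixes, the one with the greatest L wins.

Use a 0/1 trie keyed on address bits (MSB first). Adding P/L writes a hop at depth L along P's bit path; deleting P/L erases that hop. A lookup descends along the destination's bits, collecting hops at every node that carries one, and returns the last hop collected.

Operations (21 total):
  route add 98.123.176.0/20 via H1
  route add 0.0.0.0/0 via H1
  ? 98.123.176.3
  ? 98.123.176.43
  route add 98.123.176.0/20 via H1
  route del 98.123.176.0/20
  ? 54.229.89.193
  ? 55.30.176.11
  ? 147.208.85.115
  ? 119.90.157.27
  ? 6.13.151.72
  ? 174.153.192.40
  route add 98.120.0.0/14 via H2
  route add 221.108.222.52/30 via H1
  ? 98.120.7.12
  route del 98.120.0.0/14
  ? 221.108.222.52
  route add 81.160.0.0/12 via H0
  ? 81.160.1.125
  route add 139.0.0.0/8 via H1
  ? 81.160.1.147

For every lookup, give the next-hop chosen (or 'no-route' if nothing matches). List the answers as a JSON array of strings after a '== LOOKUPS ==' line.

Process each operation:
  add 98.123.176.0/20 -> H1 at depth 20
  add 0.0.0.0/0 -> H1 at depth 0
  Q 98.123.176.3: descend 01100010011110111011 ; hops seen [H1,H1] ; pick H1
  Q 98.123.176.43: descend 01100010011110111011 ; hops seen [H1,H1] ; pick H1
  add 98.123.176.0/20 -> H1 at depth 20
  - 98.123.176.0/20 clear@20
  Q 54.229.89.193: descend 0 ; hops seen [H1] ; pick H1
  Q 55.30.176.11: descend 0 ; hops seen [H1] ; pick H1
  Q 147.208.85.115: descend ε ; hops seen [H1] ; pick H1
  Q 119.90.157.27: descend 011 ; hops seen [H1] ; pick H1
  Q 6.13.151.72: descend 0 ; hops seen [H1] ; pick H1
  Q 174.153.192.40: descend ε ; hops seen [H1] ; pick H1
  add 98.120.0.0/14 -> H2 at depth 14
  add 221.108.222.52/30 -> H1 at depth 30
  Q 98.120.7.12: descend 01100010011110 ; hops seen [H1,H2] ; pick H2
  - 98.120.0.0/14 clear@14
  Q 221.108.222.52: descend 110111010110110011011110001101 ; hops seen [H1,H1] ; pick H1
  add 81.160.0.0/12 -> H0 at depth 12
  Q 81.160.1.125: descend 010100011010 ; hops seen [H1,H0] ; pick H0
  add 139.0.0.0/8 -> H1 at depth 8
  Q 81.160.1.147: descend 010100011010 ; hops seen [H1,H0] ; pick H0

== LOOKUPS ==
["H1","H1","H1","H1","H1","H1","H1","H1","H2","H1","H0","H0"]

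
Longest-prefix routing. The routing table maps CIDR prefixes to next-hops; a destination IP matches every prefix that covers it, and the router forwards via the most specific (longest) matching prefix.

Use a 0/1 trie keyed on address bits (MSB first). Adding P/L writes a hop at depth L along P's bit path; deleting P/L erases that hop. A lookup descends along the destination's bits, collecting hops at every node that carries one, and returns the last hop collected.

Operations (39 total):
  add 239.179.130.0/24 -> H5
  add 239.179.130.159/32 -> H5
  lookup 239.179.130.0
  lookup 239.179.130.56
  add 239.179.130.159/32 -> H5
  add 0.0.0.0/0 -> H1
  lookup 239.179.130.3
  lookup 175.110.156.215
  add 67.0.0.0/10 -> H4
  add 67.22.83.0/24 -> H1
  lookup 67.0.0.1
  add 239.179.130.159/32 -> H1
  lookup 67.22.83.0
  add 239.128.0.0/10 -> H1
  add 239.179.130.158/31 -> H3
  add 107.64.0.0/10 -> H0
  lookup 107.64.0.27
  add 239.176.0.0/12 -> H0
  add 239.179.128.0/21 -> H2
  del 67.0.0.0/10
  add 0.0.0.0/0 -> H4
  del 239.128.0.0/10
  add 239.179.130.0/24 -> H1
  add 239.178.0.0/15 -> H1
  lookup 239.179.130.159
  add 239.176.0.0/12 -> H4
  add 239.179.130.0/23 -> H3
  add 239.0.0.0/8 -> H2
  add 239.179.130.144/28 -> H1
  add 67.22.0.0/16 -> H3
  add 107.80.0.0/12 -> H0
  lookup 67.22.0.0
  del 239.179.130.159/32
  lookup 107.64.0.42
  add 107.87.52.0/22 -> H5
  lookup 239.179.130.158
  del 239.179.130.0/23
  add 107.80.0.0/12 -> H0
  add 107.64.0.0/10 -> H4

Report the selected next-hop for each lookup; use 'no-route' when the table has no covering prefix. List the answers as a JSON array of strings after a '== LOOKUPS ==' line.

Apply in order:
  + 239.179.130.0/24 (H5) depth=24
  + 239.179.130.159/32 (H5) depth=32
  ? 239.179.130.0  path d0:-→d1:-→d2:-→d3:-→d4:-→d5:-→d6:-→d7:-→d8:-→d9:-→d10:-→d11:-→d12:-→d13:-→d14:-→d15:-→d16:-→d17:-→d18:-→d19:-→d20:-→d21:-→d22:-→d23:-→d24:H5  best=H5
  ? 239.179.130.56  path d0:-→d1:-→d2:-→d3:-→d4:-→d5:-→d6:-→d7:-→d8:-→d9:-→d10:-→d11:-→d12:-→d13:-→d14:-→d15:-→d16:-→d17:-→d18:-→d19:-→d20:-→d21:-→d22:-→d23:-→d24:H5  best=H5
  + 239.179.130.159/32 (H5) depth=32
  + 0.0.0.0/0 (H1) depth=0
  ? 239.179.130.3  path d0:H1→d1:-→d2:-→d3:-→d4:-→d5:-→d6:-→d7:-→d8:-→d9:-→d10:-→d11:-→d12:-→d13:-→d14:-→d15:-→d16:-→d17:-→d18:-→d19:-→d20:-→d21:-→d22:-→d23:-→d24:H5  best=H5
  ? 175.110.156.215  path d0:H1→d1:-  best=H1
  + 67.0.0.0/10 (H4) depth=10
  + 67.22.83.0/24 (H1) depth=24
  ? 67.0.0.1  path d0:H1→d1:-→d2:-→d3:-→d4:-→d5:-→d6:-→d7:-→d8:-→d9:-→d10:H4→d11:-  best=H4
  + 239.179.130.159/32 (H1) depth=32
  ? 67.22.83.0  path d0:H1→d1:-→d2:-→d3:-→d4:-→d5:-→d6:-→d7:-→d8:-→d9:-→d10:H4→d11:-→d12:-→d13:-→d14:-→d15:-→d16:-→d17:-→d18:-→d19:-→d20:-→d21:-→d22:-→d23:-→d24:H1  best=H1
  + 239.128.0.0/10 (H1) depth=10
  + 239.179.130.158/31 (H3) depth=31
  + 107.64.0.0/10 (H0) depth=10
  ? 107.64.0.27  path d0:H1→d1:-→d2:-→d3:-→d4:-→d5:-→d6:-→d7:-→d8:-→d9:-→d10:H0  best=H0
  + 239.176.0.0/12 (H0) depth=12
  + 239.179.128.0/21 (H2) depth=21
  del 67.0.0.0/10 (clear depth 10)
  + 0.0.0.0/0 (H4) depth=0
  del 239.128.0.0/10 (clear depth 10)
  + 239.179.130.0/24 (H1) depth=24
  + 239.178.0.0/15 (H1) depth=15
  ? 239.179.130.159  path d0:H4→d1:-→d2:-→d3:-→d4:-→d5:-→d6:-→d7:-→d8:-→d9:-→d10:-→d11:-→d12:H0→d13:-→d14:-→d15:H1→d16:-→d17:-→d18:-→d19:-→d20:-→d21:H2→d22:-→d23:-→d24:H1→d25:-→d26:-→d27:-→d28:-→d29:-→d30:-→d31:H3→d32:H1  best=H1
  + 239.176.0.0/12 (H4) depth=12
  + 239.179.130.0/23 (H3) depth=23
  + 239.0.0.0/8 (H2) depth=8
  + 239.179.130.144/28 (H1) depth=28
  + 67.22.0.0/16 (H3) depth=16
  + 107.80.0.0/12 (H0) depth=12
  ? 67.22.0.0  path d0:H4→d1:-→d2:-→d3:-→d4:-→d5:-→d6:-→d7:-→d8:-→d9:-→d10:-→d11:-→d12:-→d13:-→d14:-→d15:-→d16:H3→d17:-  best=H3
  del 239.179.130.159/32 (clear depth 32)
  ? 107.64.0.42  path d0:H4→d1:-→d2:-→d3:-→d4:-→d5:-→d6:-→d7:-→d8:-→d9:-→d10:H0→d11:-  best=H0
  + 107.87.52.0/22 (H5) depth=22
  ? 239.179.130.158  path d0:H4→d1:-→d2:-→d3:-→d4:-→d5:-→d6:-→d7:-→d8:H2→d9:-→d10:-→d11:-→d12:H4→d13:-→d14:-→d15:H1→d16:-→d17:-→d18:-→d19:-→d20:-→d21:H2→d22:-→d23:H3→d24:H1→d25:-→d26:-→d27:-→d28:H1→d29:-→d30:-→d31:H3  best=H3
  del 239.179.130.0/23 (clear depth 23)
  + 107.80.0.0/12 (H0) depth=12
  + 107.64.0.0/10 (H4) depth=10

== LOOKUPS ==
["H5","H5","H5","H1","H4","H1","H0","H1","H3","H0","H3"]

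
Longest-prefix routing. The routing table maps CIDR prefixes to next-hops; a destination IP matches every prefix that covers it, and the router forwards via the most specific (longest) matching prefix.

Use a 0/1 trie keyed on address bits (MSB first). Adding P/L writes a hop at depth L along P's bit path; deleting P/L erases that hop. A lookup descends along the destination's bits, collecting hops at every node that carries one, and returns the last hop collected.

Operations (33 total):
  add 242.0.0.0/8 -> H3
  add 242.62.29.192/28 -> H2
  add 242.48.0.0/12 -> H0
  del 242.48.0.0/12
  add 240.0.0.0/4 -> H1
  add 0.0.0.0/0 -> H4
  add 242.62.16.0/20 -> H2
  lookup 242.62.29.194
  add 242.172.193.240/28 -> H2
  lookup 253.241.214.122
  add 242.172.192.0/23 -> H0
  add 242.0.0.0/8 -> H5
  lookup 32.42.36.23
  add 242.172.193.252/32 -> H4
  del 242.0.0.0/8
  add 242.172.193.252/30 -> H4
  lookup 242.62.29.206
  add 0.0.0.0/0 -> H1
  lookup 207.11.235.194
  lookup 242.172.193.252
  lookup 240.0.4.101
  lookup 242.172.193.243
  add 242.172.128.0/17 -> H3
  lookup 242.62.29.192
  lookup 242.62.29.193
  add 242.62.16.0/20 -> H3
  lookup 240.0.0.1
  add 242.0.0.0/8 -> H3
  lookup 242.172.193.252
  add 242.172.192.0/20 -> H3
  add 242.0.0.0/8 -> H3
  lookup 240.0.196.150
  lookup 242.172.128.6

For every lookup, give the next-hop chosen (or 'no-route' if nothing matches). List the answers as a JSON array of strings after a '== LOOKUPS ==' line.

Trace:
  add 242.0.0.0/8 -> H3 at depth 8
  add 242.62.29.192/28 -> H2 at depth 28
  add 242.48.0.0/12 -> H0 at depth 12
  - 242.48.0.0/12 clear@12
  add 240.0.0.0/4 -> H1 at depth 4
  add 0.0.0.0/0 -> H4 at depth 0
  add 242.62.16.0/20 -> H2 at depth 20
  ? 242.62.29.194  path d0:H4→d1:-→d2:-→d3:-→d4:H1→d5:-→d6:-→d7:-→d8:H3→d9:-→d10:-→d11:-→d12:-→d13:-→d14:-→d15:-→d16:-→d17:-→d18:-→d19:-→d20:H2→d21:-→d22:-→d23:-→d24:-→d25:-→d26:-→d27:-→d28:H2  best=H2
  add 242.172.193.240/28 -> H2 at depth 28
  ? 253.241.214.122  path d0:H4→d1:-→d2:-→d3:-→d4:H1  best=H1
  add 242.172.192.0/23 -> H0 at depth 23
  add 242.0.0.0/8 -> H5 at depth 8
  ? 32.42.36.23  path d0:H4  best=H4
  add 242.172.193.252/32 -> H4 at depth 32
  - 242.0.0.0/8 clear@8
  add 242.172.193.252/30 -> H4 at depth 30
  ? 242.62.29.206  path d0:H4→d1:-→d2:-→d3:-→d4:H1→d5:-→d6:-→d7:-→d8:-→d9:-→d10:-→d11:-→d12:-→d13:-→d14:-→d15:-→d16:-→d17:-→d18:-→d19:-→d20:H2→d21:-→d22:-→d23:-→d24:-→d25:-→d26:-→d27:-→d28:H2  best=H2
  add 0.0.0.0/0 -> H1 at depth 0
  ? 207.11.235.194  path d0:H1→d1:-→d2:-  best=H1
  ? 242.172.193.252  path d0:H1→d1:-→d2:-→d3:-→d4:H1→d5:-→d6:-→d7:-→d8:-→d9:-→d10:-→d11:-→d12:-→d13:-→d14:-→d15:-→d16:-→d17:-→d18:-→d19:-→d20:-→d21:-→d22:-→d23:H0→d24:-→d25:-→d26:-→d27:-→d28:H2→d29:-→d30:H4→d31:-→d32:H4  best=H4
  ? 240.0.4.101  path d0:H1→d1:-→d2:-→d3:-→d4:H1→d5:-→d6:-  best=H1
  ? 242.172.193.243  path d0:H1→d1:-→d2:-→d3:-→d4:H1→d5:-→d6:-→d7:-→d8:-→d9:-→d10:-→d11:-→d12:-→d13:-→d14:-→d15:-→d16:-→d17:-→d18:-→d19:-→d20:-→d21:-→d22:-→d23:H0→d24:-→d25:-→d26:-→d27:-→d28:H2  best=H2
  add 242.172.128.0/17 -> H3 at depth 17
  ? 242.62.29.192  path d0:H1→d1:-→d2:-→d3:-→d4:H1→d5:-→d6:-→d7:-→d8:-→d9:-→d10:-→d11:-→d12:-→d13:-→d14:-→d15:-→d16:-→d17:-→d18:-→d19:-→d20:H2→d21:-→d22:-→d23:-→d24:-→d25:-→d26:-→d27:-→d28:H2  best=H2
  ? 242.62.29.193  path d0:H1→d1:-→d2:-→d3:-→d4:H1→d5:-→d6:-→d7:-→d8:-→d9:-→d10:-→d11:-→d12:-→d13:-→d14:-→d15:-→d16:-→d17:-→d18:-→d19:-→d20:H2→d21:-→d22:-→d23:-→d24:-→d25:-→d26:-→d27:-→d28:H2  best=H2
  add 242.62.16.0/20 -> H3 at depth 20
  ? 240.0.0.1  path d0:H1→d1:-→d2:-→d3:-→d4:H1→d5:-→d6:-  best=H1
  add 242.0.0.0/8 -> H3 at depth 8
  ? 242.172.193.252  path d0:H1→d1:-→d2:-→d3:-→d4:H1→d5:-→d6:-→d7:-→d8:H3→d9:-→d10:-→d11:-→d12:-→d13:-→d14:-→d15:-→d16:-→d17:H3→d18:-→d19:-→d20:-→d21:-→d22:-→d23:H0→d24:-→d25:-→d26:-→d27:-→d28:H2→d29:-→d30:H4→d31:-→d32:H4  best=H4
  add 242.172.192.0/20 -> H3 at depth 20
  add 242.0.0.0/8 -> H3 at depth 8
  ? 240.0.196.150  path d0:H1→d1:-→d2:-→d3:-→d4:H1→d5:-→d6:-  best=H1
  ? 242.172.128.6  path d0:H1→d1:-→d2:-→d3:-→d4:H1→d5:-→d6:-→d7:-→d8:H3→d9:-→d10:-→d11:-→d12:-→d13:-→d14:-→d15:-→d16:-→d17:H3  best=H3

== LOOKUPS ==
["H2","H1","H4","H2","H1","H4","H1","H2","H2","H2","H1","H4","H1","H3"]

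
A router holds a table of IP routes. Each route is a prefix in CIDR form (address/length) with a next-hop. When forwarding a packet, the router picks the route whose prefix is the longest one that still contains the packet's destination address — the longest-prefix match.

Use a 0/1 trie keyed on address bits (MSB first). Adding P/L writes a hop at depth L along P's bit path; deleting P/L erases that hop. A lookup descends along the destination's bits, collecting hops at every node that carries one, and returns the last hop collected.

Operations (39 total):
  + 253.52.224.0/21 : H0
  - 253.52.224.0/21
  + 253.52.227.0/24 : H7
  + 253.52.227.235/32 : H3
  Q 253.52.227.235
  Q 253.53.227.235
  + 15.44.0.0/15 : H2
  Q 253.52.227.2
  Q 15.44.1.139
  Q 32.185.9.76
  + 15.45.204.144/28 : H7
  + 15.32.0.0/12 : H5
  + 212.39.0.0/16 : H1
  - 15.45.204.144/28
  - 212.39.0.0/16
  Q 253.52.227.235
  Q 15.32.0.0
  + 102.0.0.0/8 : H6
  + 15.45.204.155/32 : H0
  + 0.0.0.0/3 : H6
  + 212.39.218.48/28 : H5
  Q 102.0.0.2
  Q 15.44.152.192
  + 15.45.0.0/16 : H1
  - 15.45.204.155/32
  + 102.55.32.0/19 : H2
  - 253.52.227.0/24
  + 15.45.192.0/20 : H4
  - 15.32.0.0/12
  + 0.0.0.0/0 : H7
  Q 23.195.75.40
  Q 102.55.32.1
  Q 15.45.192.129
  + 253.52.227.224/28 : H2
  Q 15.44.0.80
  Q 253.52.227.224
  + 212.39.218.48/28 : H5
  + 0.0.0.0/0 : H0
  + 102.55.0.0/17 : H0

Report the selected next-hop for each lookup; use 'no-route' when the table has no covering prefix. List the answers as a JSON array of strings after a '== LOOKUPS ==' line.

Apply in order:
  add 253.52.224.0/21 -> H0 at depth 21
  - 253.52.224.0/21 clear@21
  add 253.52.227.0/24 -> H7 at depth 24
  add 253.52.227.235/32 -> H3 at depth 32
  lookup 253.52.227.235: bits 11111101001101001110001111101011 walk d0:-→d1:-→d2:-→d3:-→d4:-→d5:-→d6:-→d7:-→d8:-→d9:-→d10:-→d11:-→d12:-→d13:-→d14:-→d15:-→d16:-→d17:-→d18:-→d19:-→d20:-→d21:-→d22:-→d23:-→d24:H7→d25:-→d26:-→d27:-→d28:-→d29:-→d30:-→d31:-→d32:H3 -> H3
  lookup 253.53.227.235: bits 111111010011010 walk d0:-→d1:-→d2:-→d3:-→d4:-→d5:-→d6:-→d7:-→d8:-→d9:-→d10:-→d11:-→d12:-→d13:-→d14:-→d15:- -> no-route
  add 15.44.0.0/15 -> H2 at depth 15
  lookup 253.52.227.2: bits 111111010011010011100011 walk d0:-→d1:-→d2:-→d3:-→d4:-→d5:-→d6:-→d7:-→d8:-→d9:-→d10:-→d11:-→d12:-→d13:-→d14:-→d15:-→d16:-→d17:-→d18:-→d19:-→d20:-→d21:-→d22:-→d23:-→d24:H7 -> H7
  lookup 15.44.1.139: bits 000011110010110 walk d0:-→d1:-→d2:-→d3:-→d4:-→d5:-→d6:-→d7:-→d8:-→d9:-→d10:-→d11:-→d12:-→d13:-→d14:-→d15:H2 -> H2
  lookup 32.185.9.76: bits 00 walk d0:-→d1:-→d2:- -> no-route
  add 15.45.204.144/28 -> H7 at depth 28
  add 15.32.0.0/12 -> H5 at depth 12
  add 212.39.0.0/16 -> H1 at depth 16
  - 15.45.204.144/28 clear@28
  - 212.39.0.0/16 clear@16
  lookup 253.52.227.235: bits 11111101001101001110001111101011 walk d0:-→d1:-→d2:-→d3:-→d4:-→d5:-→d6:-→d7:-→d8:-→d9:-→d10:-→d11:-→d12:-→d13:-→d14:-→d15:-→d16:-→d17:-→d18:-→d19:-→d20:-→d21:-→d22:-→d23:-→d24:H7→d25:-→d26:-→d27:-→d28:-→d29:-→d30:-→d31:-→d32:H3 -> H3
  lookup 15.32.0.0: bits 000011110010 walk d0:-→d1:-→d2:-→d3:-→d4:-→d5:-→d6:-→d7:-→d8:-→d9:-→d10:-→d11:-→d12:H5 -> H5
  add 102.0.0.0/8 -> H6 at depth 8
  add 15.45.204.155/32 -> H0 at depth 32
  add 0.0.0.0/3 -> H6 at depth 3
  add 212.39.218.48/28 -> H5 at depth 28
  lookup 102.0.0.2: bits 01100110 walk d0:-→d1:-→d2:-→d3:-→d4:-→d5:-→d6:-→d7:-→d8:H6 -> H6
  lookup 15.44.152.192: bits 000011110010110 walk d0:-→d1:-→d2:-→d3:H6→d4:-→d5:-→d6:-→d7:-→d8:-→d9:-→d10:-→d11:-→d12:H5→d13:-→d14:-→d15:H2 -> H2
  add 15.45.0.0/16 -> H1 at depth 16
  - 15.45.204.155/32 clear@32
  add 102.55.32.0/19 -> H2 at depth 19
  - 253.52.227.0/24 clear@24
  add 15.45.192.0/20 -> H4 at depth 20
  - 15.32.0.0/12 clear@12
  add 0.0.0.0/0 -> H7 at depth 0
  lookup 23.195.75.40: bits 000 walk d0:H7→d1:-→d2:-→d3:H6 -> H6
  lookup 102.55.32.1: bits 0110011000110111001 walk d0:H7→d1:-→d2:-→d3:-→d4:-→d5:-→d6:-→d7:-→d8:H6→d9:-→d10:-→d11:-→d12:-→d13:-→d14:-→d15:-→d16:-→d17:-→d18:-→d19:H2 -> H2
  lookup 15.45.192.129: bits 00001111001011011100 walk d0:H7→d1:-→d2:-→d3:H6→d4:-→d5:-→d6:-→d7:-→d8:-→d9:-→d10:-→d11:-→d12:-→d13:-→d14:-→d15:H2→d16:H1→d17:-→d18:-→d19:-→d20:H4 -> H4
  add 253.52.227.224/28 -> H2 at depth 28
  lookup 15.44.0.80: bits 000011110010110 walk d0:H7→d1:-→d2:-→d3:H6→d4:-→d5:-→d6:-→d7:-→d8:-→d9:-→d10:-→d11:-→d12:-→d13:-→d14:-→d15:H2 -> H2
  lookup 253.52.227.224: bits 1111110100110100111000111110 walk d0:H7→d1:-→d2:-→d3:-→d4:-→d5:-→d6:-→d7:-→d8:-→d9:-→d10:-→d11:-→d12:-→d13:-→d14:-→d15:-→d16:-→d17:-→d18:-→d19:-→d20:-→d21:-→d22:-→d23:-→d24:-→d25:-→d26:-→d27:-→d28:H2 -> H2
  add 212.39.218.48/28 -> H5 at depth 28
  add 0.0.0.0/0 -> H0 at depth 0
  add 102.55.0.0/17 -> H0 at depth 17

== LOOKUPS ==
["H3","no-route","H7","H2","no-route","H3","H5","H6","H2","H6","H2","H4","H2","H2"]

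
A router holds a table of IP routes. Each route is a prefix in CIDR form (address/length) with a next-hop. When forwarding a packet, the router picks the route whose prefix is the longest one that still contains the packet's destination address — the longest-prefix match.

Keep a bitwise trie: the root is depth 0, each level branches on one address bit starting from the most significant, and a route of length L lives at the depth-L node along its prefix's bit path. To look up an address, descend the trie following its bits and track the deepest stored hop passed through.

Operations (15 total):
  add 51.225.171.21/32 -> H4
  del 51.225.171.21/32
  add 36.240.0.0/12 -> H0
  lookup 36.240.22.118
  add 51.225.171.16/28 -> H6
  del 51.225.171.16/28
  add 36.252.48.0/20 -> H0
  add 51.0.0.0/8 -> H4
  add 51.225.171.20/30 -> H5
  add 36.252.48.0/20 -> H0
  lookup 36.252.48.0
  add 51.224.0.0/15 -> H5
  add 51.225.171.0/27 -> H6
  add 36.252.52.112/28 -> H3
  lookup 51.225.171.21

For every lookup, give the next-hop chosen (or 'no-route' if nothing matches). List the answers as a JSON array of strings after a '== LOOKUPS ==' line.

Process each operation:
  add 51.225.171.21/32 -> H4 at depth 32
  - 51.225.171.21/32 clear@32
  add 36.240.0.0/12 -> H0 at depth 12
  ? 36.240.22.118  path d0:-→d1:-→d2:-→d3:-→d4:-→d5:-→d6:-→d7:-→d8:-→d9:-→d10:-→d11:-→d12:H0  best=H0
  add 51.225.171.16/28 -> H6 at depth 28
  - 51.225.171.16/28 clear@28
  add 36.252.48.0/20 -> H0 at depth 20
  add 51.0.0.0/8 -> H4 at depth 8
  add 51.225.171.20/30 -> H5 at depth 30
  add 36.252.48.0/20 -> H0 at depth 20
  ? 36.252.48.0  path d0:-→d1:-→d2:-→d3:-→d4:-→d5:-→d6:-→d7:-→d8:-→d9:-→d10:-→d11:-→d12:H0→d13:-→d14:-→d15:-→d16:-→d17:-→d18:-→d19:-→d20:H0  best=H0
  add 51.224.0.0/15 -> H5 at depth 15
  add 51.225.171.0/27 -> H6 at depth 27
  add 36.252.52.112/28 -> H3 at depth 28
  ? 51.225.171.21  path d0:-→d1:-→d2:-→d3:-→d4:-→d5:-→d6:-→d7:-→d8:H4→d9:-→d10:-→d11:-→d12:-→d13:-→d14:-→d15:H5→d16:-→d17:-→d18:-→d19:-→d20:-→d21:-→d22:-→d23:-→d24:-→d25:-→d26:-→d27:H6→d28:-→d29:-→d30:H5→d31:-→d32:-  best=H5

== LOOKUPS ==
["H0","H0","H5"]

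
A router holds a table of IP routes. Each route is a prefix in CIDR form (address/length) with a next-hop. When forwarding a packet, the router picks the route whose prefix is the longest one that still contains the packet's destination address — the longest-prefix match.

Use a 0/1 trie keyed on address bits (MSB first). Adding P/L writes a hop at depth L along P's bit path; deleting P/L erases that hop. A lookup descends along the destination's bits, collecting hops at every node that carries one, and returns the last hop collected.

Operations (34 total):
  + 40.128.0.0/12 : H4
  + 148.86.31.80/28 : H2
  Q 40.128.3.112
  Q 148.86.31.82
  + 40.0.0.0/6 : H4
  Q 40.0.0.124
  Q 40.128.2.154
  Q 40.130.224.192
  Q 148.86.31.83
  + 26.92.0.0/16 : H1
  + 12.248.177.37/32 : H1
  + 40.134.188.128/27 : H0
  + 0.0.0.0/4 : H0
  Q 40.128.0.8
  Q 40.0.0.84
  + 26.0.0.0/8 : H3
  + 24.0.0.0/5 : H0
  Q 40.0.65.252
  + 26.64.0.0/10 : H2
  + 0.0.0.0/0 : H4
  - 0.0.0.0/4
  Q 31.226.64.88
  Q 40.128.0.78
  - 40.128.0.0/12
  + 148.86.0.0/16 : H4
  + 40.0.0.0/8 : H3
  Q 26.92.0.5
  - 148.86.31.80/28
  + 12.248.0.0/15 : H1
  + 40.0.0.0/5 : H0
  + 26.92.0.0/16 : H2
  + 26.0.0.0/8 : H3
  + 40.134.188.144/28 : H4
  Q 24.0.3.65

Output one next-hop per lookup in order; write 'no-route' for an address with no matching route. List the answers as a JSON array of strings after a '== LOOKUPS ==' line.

Apply in order:
  + 40.128.0.0/12 (H4) depth=12
  + 148.86.31.80/28 (H2) depth=28
  Q 40.128.3.112: descend 001010001000 ; hops seen [H4] ; pick H4
  Q 148.86.31.82: descend 1001010001010110000111110101 ; hops seen [H2] ; pick H2
  + 40.0.0.0/6 (H4) depth=6
  Q 40.0.0.124: descend 00101000 ; hops seen [H4] ; pick H4
  Q 40.128.2.154: descend 001010001000 ; hops seen [H4,H4] ; pick H4
  Q 40.130.224.192: descend 001010001000 ; hops seen [H4,H4] ; pick H4
  Q 148.86.31.83: descend 1001010001010110000111110101 ; hops seen [H2] ; pick H2
  + 26.92.0.0/16 (H1) depth=16
  + 12.248.177.37/32 (H1) depth=32
  + 40.134.188.128/27 (H0) depth=27
  + 0.0.0.0/4 (H0) depth=4
  Q 40.128.0.8: descend 0010100010000 ; hops seen [H4,H4] ; pick H4
  Q 40.0.0.84: descend 00101000 ; hops seen [H4] ; pick H4
  + 26.0.0.0/8 (H3) depth=8
  + 24.0.0.0/5 (H0) depth=5
  Q 40.0.65.252: descend 00101000 ; hops seen [H4] ; pick H4
  + 26.64.0.0/10 (H2) depth=10
  + 0.0.0.0/0 (H4) depth=0
  del 0.0.0.0/4 (clear depth 4)
  Q 31.226.64.88: descend 00011 ; hops seen [H4,H0] ; pick H0
  Q 40.128.0.78: descend 0010100010000 ; hops seen [H4,H4,H4] ; pick H4
  del 40.128.0.0/12 (clear depth 12)
  + 148.86.0.0/16 (H4) depth=16
  + 40.0.0.0/8 (H3) depth=8
  Q 26.92.0.5: descend 0001101001011100 ; hops seen [H4,H0,H3,H2,H1] ; pick H1
  del 148.86.31.80/28 (clear depth 28)
  + 12.248.0.0/15 (H1) depth=15
  + 40.0.0.0/5 (H0) depth=5
  + 26.92.0.0/16 (H2) depth=16
  + 26.0.0.0/8 (H3) depth=8
  + 40.134.188.144/28 (H4) depth=28
  Q 24.0.3.65: descend 000110 ; hops seen [H4,H0] ; pick H0

== LOOKUPS ==
["H4","H2","H4","H4","H4","H2","H4","H4","H4","H0","H4","H1","H0"]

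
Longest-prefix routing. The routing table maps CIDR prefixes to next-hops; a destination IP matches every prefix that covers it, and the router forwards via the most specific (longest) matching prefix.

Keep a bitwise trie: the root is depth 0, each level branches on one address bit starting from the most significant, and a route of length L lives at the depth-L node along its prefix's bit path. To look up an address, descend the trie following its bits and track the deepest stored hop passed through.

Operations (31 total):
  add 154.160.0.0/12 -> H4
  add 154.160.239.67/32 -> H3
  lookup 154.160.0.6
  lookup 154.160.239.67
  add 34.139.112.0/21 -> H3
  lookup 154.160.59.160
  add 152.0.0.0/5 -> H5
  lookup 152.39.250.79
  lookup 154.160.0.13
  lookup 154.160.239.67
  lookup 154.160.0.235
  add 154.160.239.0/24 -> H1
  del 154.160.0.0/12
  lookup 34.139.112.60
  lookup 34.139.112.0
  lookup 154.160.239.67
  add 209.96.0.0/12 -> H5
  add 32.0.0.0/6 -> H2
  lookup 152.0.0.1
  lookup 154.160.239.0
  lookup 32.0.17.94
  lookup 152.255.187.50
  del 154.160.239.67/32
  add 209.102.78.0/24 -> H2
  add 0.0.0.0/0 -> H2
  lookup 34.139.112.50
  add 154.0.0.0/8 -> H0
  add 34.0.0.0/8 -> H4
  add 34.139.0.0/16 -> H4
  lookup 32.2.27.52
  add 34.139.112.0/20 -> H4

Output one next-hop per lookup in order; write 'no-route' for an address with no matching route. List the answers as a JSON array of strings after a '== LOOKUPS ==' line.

Process each operation:
  add 154.160.0.0/12 -> H4 at depth 12
  add 154.160.239.67/32 -> H3 at depth 32
  lookup 154.160.0.6: bits 1001101010100000 walk d0:-→d1:-→d2:-→d3:-→d4:-→d5:-→d6:-→d7:-→d8:-→d9:-→d10:-→d11:-→d12:H4→d13:-→d14:-→d15:-→d16:- -> H4
  lookup 154.160.239.67: bits 10011010101000001110111101000011 walk d0:-→d1:-→d2:-→d3:-→d4:-→d5:-→d6:-→d7:-→d8:-→d9:-→d10:-→d11:-→d12:H4→d13:-→d14:-→d15:-→d16:-→d17:-→d18:-→d19:-→d20:-→d21:-→d22:-→d23:-→d24:-→d25:-→d26:-→d27:-→d28:-→d29:-→d30:-→d31:-→d32:H3 -> H3
  add 34.139.112.0/21 -> H3 at depth 21
  lookup 154.160.59.160: bits 1001101010100000 walk d0:-→d1:-→d2:-→d3:-→d4:-→d5:-→d6:-→d7:-→d8:-→d9:-→d10:-→d11:-→d12:H4→d13:-→d14:-→d15:-→d16:- -> H4
  add 152.0.0.0/5 -> H5 at depth 5
  lookup 152.39.250.79: bits 100110 walk d0:-→d1:-→d2:-→d3:-→d4:-→d5:H5→d6:- -> H5
  lookup 154.160.0.13: bits 1001101010100000 walk d0:-→d1:-→d2:-→d3:-→d4:-→d5:H5→d6:-→d7:-→d8:-→d9:-→d10:-→d11:-→d12:H4→d13:-→d14:-→d15:-→d16:- -> H4
  lookup 154.160.239.67: bits 10011010101000001110111101000011 walk d0:-→d1:-→d2:-→d3:-→d4:-→d5:H5→d6:-→d7:-→d8:-→d9:-→d10:-→d11:-→d12:H4→d13:-→d14:-→d15:-→d16:-→d17:-→d18:-→d19:-→d20:-→d21:-→d22:-→d23:-→d24:-→d25:-→d26:-→d27:-→d28:-→d29:-→d30:-→d31:-→d32:H3 -> H3
  lookup 154.160.0.235: bits 1001101010100000 walk d0:-→d1:-→d2:-→d3:-→d4:-→d5:H5→d6:-→d7:-→d8:-→d9:-→d10:-→d11:-→d12:H4→d13:-→d14:-→d15:-→d16:- -> H4
  add 154.160.239.0/24 -> H1 at depth 24
  - 154.160.0.0/12 clear@12
  lookup 34.139.112.60: bits 001000101000101101110 walk d0:-→d1:-→d2:-→d3:-→d4:-→d5:-→d6:-→d7:-→d8:-→d9:-→d10:-→d11:-→d12:-→d13:-→d14:-→d15:-→d16:-→d17:-→d18:-→d19:-→d20:-→d21:H3 -> H3
  lookup 34.139.112.0: bits 001000101000101101110 walk d0:-→d1:-→d2:-→d3:-→d4:-→d5:-→d6:-→d7:-→d8:-→d9:-→d10:-→d11:-→d12:-→d13:-→d14:-→d15:-→d16:-→d17:-→d18:-→d19:-→d20:-→d21:H3 -> H3
  lookup 154.160.239.67: bits 10011010101000001110111101000011 walk d0:-→d1:-→d2:-→d3:-→d4:-→d5:H5→d6:-→d7:-→d8:-→d9:-→d10:-→d11:-→d12:-→d13:-→d14:-→d15:-→d16:-→d17:-→d18:-→d19:-→d20:-→d21:-→d22:-→d23:-→d24:H1→d25:-→d26:-→d27:-→d28:-→d29:-→d30:-→d31:-→d32:H3 -> H3
  add 209.96.0.0/12 -> H5 at depth 12
  add 32.0.0.0/6 -> H2 at depth 6
  lookup 152.0.0.1: bits 100110 walk d0:-→d1:-→d2:-→d3:-→d4:-→d5:H5→d6:- -> H5
  lookup 154.160.239.0: bits 1001101010100000111011110 walk d0:-→d1:-→d2:-→d3:-→d4:-→d5:H5→d6:-→d7:-→d8:-→d9:-→d10:-→d11:-→d12:-→d13:-→d14:-→d15:-→d16:-→d17:-→d18:-→d19:-→d20:-→d21:-→d22:-→d23:-→d24:H1→d25:- -> H1
  lookup 32.0.17.94: bits 001000 walk d0:-→d1:-→d2:-→d3:-→d4:-→d5:-→d6:H2 -> H2
  lookup 152.255.187.50: bits 100110 walk d0:-→d1:-→d2:-→d3:-→d4:-→d5:H5→d6:- -> H5
  - 154.160.239.67/32 clear@32
  add 209.102.78.0/24 -> H2 at depth 24
  add 0.0.0.0/0 -> H2 at depth 0
  lookup 34.139.112.50: bits 001000101000101101110 walk d0:H2→d1:-→d2:-→d3:-→d4:-→d5:-→d6:H2→d7:-→d8:-→d9:-→d10:-→d11:-→d12:-→d13:-→d14:-→d15:-→d16:-→d17:-→d18:-→d19:-→d20:-→d21:H3 -> H3
  add 154.0.0.0/8 -> H0 at depth 8
  add 34.0.0.0/8 -> H4 at depth 8
  add 34.139.0.0/16 -> H4 at depth 16
  lookup 32.2.27.52: bits 001000 walk d0:H2→d1:-→d2:-→d3:-→d4:-→d5:-→d6:H2 -> H2
  add 34.139.112.0/20 -> H4 at depth 20

== LOOKUPS ==
["H4","H3","H4","H5","H4","H3","H4","H3","H3","H3","H5","H1","H2","H5","H3","H2"]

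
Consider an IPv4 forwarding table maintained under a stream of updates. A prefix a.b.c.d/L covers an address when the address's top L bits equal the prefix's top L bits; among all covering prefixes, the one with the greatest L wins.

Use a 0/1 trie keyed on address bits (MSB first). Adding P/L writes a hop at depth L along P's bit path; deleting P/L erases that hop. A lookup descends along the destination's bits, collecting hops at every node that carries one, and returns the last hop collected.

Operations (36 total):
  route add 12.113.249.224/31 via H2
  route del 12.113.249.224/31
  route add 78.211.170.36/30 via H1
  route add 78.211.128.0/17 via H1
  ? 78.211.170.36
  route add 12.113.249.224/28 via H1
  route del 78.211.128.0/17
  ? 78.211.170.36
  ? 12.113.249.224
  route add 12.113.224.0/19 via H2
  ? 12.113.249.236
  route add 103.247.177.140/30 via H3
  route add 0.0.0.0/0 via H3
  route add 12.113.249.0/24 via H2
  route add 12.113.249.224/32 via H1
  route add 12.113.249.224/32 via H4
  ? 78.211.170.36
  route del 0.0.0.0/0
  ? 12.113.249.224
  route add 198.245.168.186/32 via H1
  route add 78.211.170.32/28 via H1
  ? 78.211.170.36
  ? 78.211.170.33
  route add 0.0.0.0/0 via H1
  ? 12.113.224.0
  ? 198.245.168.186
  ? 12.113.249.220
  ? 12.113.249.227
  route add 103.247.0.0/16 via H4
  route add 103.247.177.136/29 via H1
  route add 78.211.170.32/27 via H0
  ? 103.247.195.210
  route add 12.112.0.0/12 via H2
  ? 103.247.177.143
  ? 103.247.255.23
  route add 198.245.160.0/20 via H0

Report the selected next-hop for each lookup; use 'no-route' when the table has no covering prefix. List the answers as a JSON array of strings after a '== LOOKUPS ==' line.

Process each operation:
  add 12.113.249.224/31 -> H2 at depth 31
  del 12.113.249.224/31 (clear depth 31)
  add 78.211.170.36/30 -> H1 at depth 30
  add 78.211.128.0/17 -> H1 at depth 17
  ? 78.211.170.36  path d0:-→d1:-→d2:-→d3:-→d4:-→d5:-→d6:-→d7:-→d8:-→d9:-→d10:-→d11:-→d12:-→d13:-→d14:-→d15:-→d16:-→d17:H1→d18:-→d19:-→d20:-→d21:-→d22:-→d23:-→d24:-→d25:-→d26:-→d27:-→d28:-→d29:-→d30:H1  best=H1
  add 12.113.249.224/28 -> H1 at depth 28
  del 78.211.128.0/17 (clear depth 17)
  ? 78.211.170.36  path d0:-→d1:-→d2:-→d3:-→d4:-→d5:-→d6:-→d7:-→d8:-→d9:-→d10:-→d11:-→d12:-→d13:-→d14:-→d15:-→d16:-→d17:-→d18:-→d19:-→d20:-→d21:-→d22:-→d23:-→d24:-→d25:-→d26:-→d27:-→d28:-→d29:-→d30:H1  best=H1
  ? 12.113.249.224  path d0:-→d1:-→d2:-→d3:-→d4:-→d5:-→d6:-→d7:-→d8:-→d9:-→d10:-→d11:-→d12:-→d13:-→d14:-→d15:-→d16:-→d17:-→d18:-→d19:-→d20:-→d21:-→d22:-→d23:-→d24:-→d25:-→d26:-→d27:-→d28:H1→d29:-→d30:-→d31:-  best=H1
  add 12.113.224.0/19 -> H2 at depth 19
  ? 12.113.249.236  path d0:-→d1:-→d2:-→d3:-→d4:-→d5:-→d6:-→d7:-→d8:-→d9:-→d10:-→d11:-→d12:-→d13:-→d14:-→d15:-→d16:-→d17:-→d18:-→d19:H2→d20:-→d21:-→d22:-→d23:-→d24:-→d25:-→d26:-→d27:-→d28:H1  best=H1
  add 103.247.177.140/30 -> H3 at depth 30
  add 0.0.0.0/0 -> H3 at depth 0
  add 12.113.249.0/24 -> H2 at depth 24
  add 12.113.249.224/32 -> H1 at depth 32
  add 12.113.249.224/32 -> H4 at depth 32
  ? 78.211.170.36  path d0:H3→d1:-→d2:-→d3:-→d4:-→d5:-→d6:-→d7:-→d8:-→d9:-→d10:-→d11:-→d12:-→d13:-→d14:-→d15:-→d16:-→d17:-→d18:-→d19:-→d20:-→d21:-→d22:-→d23:-→d24:-→d25:-→d26:-→d27:-→d28:-→d29:-→d30:H1  best=H1
  del 0.0.0.0/0 (clear depth 0)
  ? 12.113.249.224  path d0:-→d1:-→d2:-→d3:-→d4:-→d5:-→d6:-→d7:-→d8:-→d9:-→d10:-→d11:-→d12:-→d13:-→d14:-→d15:-→d16:-→d17:-→d18:-→d19:H2→d20:-→d21:-→d22:-→d23:-→d24:H2→d25:-→d26:-→d27:-→d28:H1→d29:-→d30:-→d31:-→d32:H4  best=H4
  add 198.245.168.186/32 -> H1 at depth 32
  add 78.211.170.32/28 -> H1 at depth 28
  ? 78.211.170.36  path d0:-→d1:-→d2:-→d3:-→d4:-→d5:-→d6:-→d7:-→d8:-→d9:-→d10:-→d11:-→d12:-→d13:-→d14:-→d15:-→d16:-→d17:-→d18:-→d19:-→d20:-→d21:-→d22:-→d23:-→d24:-→d25:-→d26:-→d27:-→d28:H1→d29:-→d30:H1  best=H1
  ? 78.211.170.33  path d0:-→d1:-→d2:-→d3:-→d4:-→d5:-→d6:-→d7:-→d8:-→d9:-→d10:-→d11:-→d12:-→d13:-→d14:-→d15:-→d16:-→d17:-→d18:-→d19:-→d20:-→d21:-→d22:-→d23:-→d24:-→d25:-→d26:-→d27:-→d28:H1→d29:-  best=H1
  add 0.0.0.0/0 -> H1 at depth 0
  ? 12.113.224.0  path d0:H1→d1:-→d2:-→d3:-→d4:-→d5:-→d6:-→d7:-→d8:-→d9:-→d10:-→d11:-→d12:-→d13:-→d14:-→d15:-→d16:-→d17:-→d18:-→d19:H2  best=H2
  ? 198.245.168.186  path d0:H1→d1:-→d2:-→d3:-→d4:-→d5:-→d6:-→d7:-→d8:-→d9:-→d10:-→d11:-→d12:-→d13:-→d14:-→d15:-→d16:-→d17:-→d18:-→d19:-→d20:-→d21:-→d22:-→d23:-→d24:-→d25:-→d26:-→d27:-→d28:-→d29:-→d30:-→d31:-→d32:H1  best=H1
  ? 12.113.249.220  path d0:H1→d1:-→d2:-→d3:-→d4:-→d5:-→d6:-→d7:-→d8:-→d9:-→d10:-→d11:-→d12:-→d13:-→d14:-→d15:-→d16:-→d17:-→d18:-→d19:H2→d20:-→d21:-→d22:-→d23:-→d24:H2→d25:-→d26:-  best=H2
  ? 12.113.249.227  path d0:H1→d1:-→d2:-→d3:-→d4:-→d5:-→d6:-→d7:-→d8:-→d9:-→d10:-→d11:-→d12:-→d13:-→d14:-→d15:-→d16:-→d17:-→d18:-→d19:H2→d20:-→d21:-→d22:-→d23:-→d24:H2→d25:-→d26:-→d27:-→d28:H1→d29:-→d30:-  best=H1
  add 103.247.0.0/16 -> H4 at depth 16
  add 103.247.177.136/29 -> H1 at depth 29
  add 78.211.170.32/27 -> H0 at depth 27
  ? 103.247.195.210  path d0:H1→d1:-→d2:-→d3:-→d4:-→d5:-→d6:-→d7:-→d8:-→d9:-→d10:-→d11:-→d12:-→d13:-→d14:-→d15:-→d16:H4→d17:-  best=H4
  add 12.112.0.0/12 -> H2 at depth 12
  ? 103.247.177.143  path d0:H1→d1:-→d2:-→d3:-→d4:-→d5:-→d6:-→d7:-→d8:-→d9:-→d10:-→d11:-→d12:-→d13:-→d14:-→d15:-→d16:H4→d17:-→d18:-→d19:-→d20:-→d21:-→d22:-→d23:-→d24:-→d25:-→d26:-→d27:-→d28:-→d29:H1→d30:H3  best=H3
  ? 103.247.255.23  path d0:H1→d1:-→d2:-→d3:-→d4:-→d5:-→d6:-→d7:-→d8:-→d9:-→d10:-→d11:-→d12:-→d13:-→d14:-→d15:-→d16:H4→d17:-  best=H4
  add 198.245.160.0/20 -> H0 at depth 20

== LOOKUPS ==
["H1","H1","H1","H1","H1","H4","H1","H1","H2","H1","H2","H1","H4","H3","H4"]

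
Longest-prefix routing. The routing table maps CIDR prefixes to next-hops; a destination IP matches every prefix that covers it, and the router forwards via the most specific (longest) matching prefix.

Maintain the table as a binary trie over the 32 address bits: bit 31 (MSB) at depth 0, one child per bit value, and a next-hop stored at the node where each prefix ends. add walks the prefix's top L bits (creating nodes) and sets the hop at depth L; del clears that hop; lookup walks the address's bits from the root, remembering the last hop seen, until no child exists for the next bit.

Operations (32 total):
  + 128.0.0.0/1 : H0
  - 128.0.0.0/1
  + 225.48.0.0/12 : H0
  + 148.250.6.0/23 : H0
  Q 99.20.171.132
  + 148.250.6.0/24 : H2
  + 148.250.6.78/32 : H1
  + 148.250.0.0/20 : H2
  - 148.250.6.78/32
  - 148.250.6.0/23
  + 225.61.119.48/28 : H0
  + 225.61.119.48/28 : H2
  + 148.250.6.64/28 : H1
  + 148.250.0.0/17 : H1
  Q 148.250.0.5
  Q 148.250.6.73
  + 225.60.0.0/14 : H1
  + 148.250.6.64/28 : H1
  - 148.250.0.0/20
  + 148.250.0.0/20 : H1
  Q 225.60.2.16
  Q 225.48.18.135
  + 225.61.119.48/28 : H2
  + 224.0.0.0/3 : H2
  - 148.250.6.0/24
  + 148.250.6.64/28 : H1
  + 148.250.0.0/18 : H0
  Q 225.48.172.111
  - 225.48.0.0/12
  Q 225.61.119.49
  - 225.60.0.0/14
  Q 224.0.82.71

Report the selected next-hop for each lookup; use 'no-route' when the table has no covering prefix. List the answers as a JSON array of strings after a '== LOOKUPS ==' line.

Apply in order:
  add 128.0.0.0/1 -> H0 at depth 1
  del 128.0.0.0/1 (clear depth 1)
  add 225.48.0.0/12 -> H0 at depth 12
  add 148.250.6.0/23 -> H0 at depth 23
  lookup 99.20.171.132: bits ε walk d0:- -> no-route
  add 148.250.6.0/24 -> H2 at depth 24
  add 148.250.6.78/32 -> H1 at depth 32
  add 148.250.0.0/20 -> H2 at depth 20
  del 148.250.6.78/32 (clear depth 32)
  del 148.250.6.0/23 (clear depth 23)
  add 225.61.119.48/28 -> H0 at depth 28
  add 225.61.119.48/28 -> H2 at depth 28
  add 148.250.6.64/28 -> H1 at depth 28
  add 148.250.0.0/17 -> H1 at depth 17
  lookup 148.250.0.5: bits 100101001111101000000 walk d0:-→d1:-→d2:-→d3:-→d4:-→d5:-→d6:-→d7:-→d8:-→d9:-→d10:-→d11:-→d12:-→d13:-→d14:-→d15:-→d16:-→d17:H1→d18:-→d19:-→d20:H2→d21:- -> H2
  lookup 148.250.6.73: bits 10010100111110100000011001001 walk d0:-→d1:-→d2:-→d3:-→d4:-→d5:-→d6:-→d7:-→d8:-→d9:-→d10:-→d11:-→d12:-→d13:-→d14:-→d15:-→d16:-→d17:H1→d18:-→d19:-→d20:H2→d21:-→d22:-→d23:-→d24:H2→d25:-→d26:-→d27:-→d28:H1→d29:- -> H1
  add 225.60.0.0/14 -> H1 at depth 14
  add 148.250.6.64/28 -> H1 at depth 28
  del 148.250.0.0/20 (clear depth 20)
  add 148.250.0.0/20 -> H1 at depth 20
  lookup 225.60.2.16: bits 111000010011110 walk d0:-→d1:-→d2:-→d3:-→d4:-→d5:-→d6:-→d7:-→d8:-→d9:-→d10:-→d11:-→d12:H0→d13:-→d14:H1→d15:- -> H1
  lookup 225.48.18.135: bits 111000010011 walk d0:-→d1:-→d2:-→d3:-→d4:-→d5:-→d6:-→d7:-→d8:-→d9:-→d10:-→d11:-→d12:H0 -> H0
  add 225.61.119.48/28 -> H2 at depth 28
  add 224.0.0.0/3 -> H2 at depth 3
  del 148.250.6.0/24 (clear depth 24)
  add 148.250.6.64/28 -> H1 at depth 28
  add 148.250.0.0/18 -> H0 at depth 18
  lookup 225.48.172.111: bits 111000010011 walk d0:-→d1:-→d2:-→d3:H2→d4:-→d5:-→d6:-→d7:-→d8:-→d9:-→d10:-→d11:-→d12:H0 -> H0
  del 225.48.0.0/12 (clear depth 12)
  lookup 225.61.119.49: bits 1110000100111101011101110011 walk d0:-→d1:-→d2:-→d3:H2→d4:-→d5:-→d6:-→d7:-→d8:-→d9:-→d10:-→d11:-→d12:-→d13:-→d14:H1→d15:-→d16:-→d17:-→d18:-→d19:-→d20:-→d21:-→d22:-→d23:-→d24:-→d25:-→d26:-→d27:-→d28:H2 -> H2
  del 225.60.0.0/14 (clear depth 14)
  lookup 224.0.82.71: bits 1110000 walk d0:-→d1:-→d2:-→d3:H2→d4:-→d5:-→d6:-→d7:- -> H2

== LOOKUPS ==
["no-route","H2","H1","H1","H0","H0","H2","H2"]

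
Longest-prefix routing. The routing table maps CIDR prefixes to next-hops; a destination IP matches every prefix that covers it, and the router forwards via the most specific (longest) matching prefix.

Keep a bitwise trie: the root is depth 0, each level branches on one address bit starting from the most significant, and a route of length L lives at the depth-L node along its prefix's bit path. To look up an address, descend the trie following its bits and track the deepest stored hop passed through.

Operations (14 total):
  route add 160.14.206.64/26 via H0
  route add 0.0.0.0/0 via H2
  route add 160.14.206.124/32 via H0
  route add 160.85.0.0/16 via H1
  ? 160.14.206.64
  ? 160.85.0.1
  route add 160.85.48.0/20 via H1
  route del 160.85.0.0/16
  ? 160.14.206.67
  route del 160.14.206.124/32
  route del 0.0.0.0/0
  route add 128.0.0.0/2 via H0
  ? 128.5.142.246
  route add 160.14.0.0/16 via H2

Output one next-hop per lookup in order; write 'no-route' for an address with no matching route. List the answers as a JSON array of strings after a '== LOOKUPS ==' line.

Trace:
  + 160.14.206.64/26 (H0) depth=26
  + 0.0.0.0/0 (H2) depth=0
  + 160.14.206.124/32 (H0) depth=32
  + 160.85.0.0/16 (H1) depth=16
  ? 160.14.206.64  path d0:H2→d1:-→d2:-→d3:-→d4:-→d5:-→d6:-→d7:-→d8:-→d9:-→d10:-→d11:-→d12:-→d13:-→d14:-→d15:-→d16:-→d17:-→d18:-→d19:-→d20:-→d21:-→d22:-→d23:-→d24:-→d25:-→d26:H0  best=H0
  ? 160.85.0.1  path d0:H2→d1:-→d2:-→d3:-→d4:-→d5:-→d6:-→d7:-→d8:-→d9:-→d10:-→d11:-→d12:-→d13:-→d14:-→d15:-→d16:H1  best=H1
  + 160.85.48.0/20 (H1) depth=20
  del 160.85.0.0/16 (clear depth 16)
  ? 160.14.206.67  path d0:H2→d1:-→d2:-→d3:-→d4:-→d5:-→d6:-→d7:-→d8:-→d9:-→d10:-→d11:-→d12:-→d13:-→d14:-→d15:-→d16:-→d17:-→d18:-→d19:-→d20:-→d21:-→d22:-→d23:-→d24:-→d25:-→d26:H0  best=H0
  del 160.14.206.124/32 (clear depth 32)
  del 0.0.0.0/0 (clear depth 0)
  + 128.0.0.0/2 (H0) depth=2
  ? 128.5.142.246  path d0:-→d1:-→d2:H0  best=H0
  + 160.14.0.0/16 (H2) depth=16

== LOOKUPS ==
["H0","H1","H0","H0"]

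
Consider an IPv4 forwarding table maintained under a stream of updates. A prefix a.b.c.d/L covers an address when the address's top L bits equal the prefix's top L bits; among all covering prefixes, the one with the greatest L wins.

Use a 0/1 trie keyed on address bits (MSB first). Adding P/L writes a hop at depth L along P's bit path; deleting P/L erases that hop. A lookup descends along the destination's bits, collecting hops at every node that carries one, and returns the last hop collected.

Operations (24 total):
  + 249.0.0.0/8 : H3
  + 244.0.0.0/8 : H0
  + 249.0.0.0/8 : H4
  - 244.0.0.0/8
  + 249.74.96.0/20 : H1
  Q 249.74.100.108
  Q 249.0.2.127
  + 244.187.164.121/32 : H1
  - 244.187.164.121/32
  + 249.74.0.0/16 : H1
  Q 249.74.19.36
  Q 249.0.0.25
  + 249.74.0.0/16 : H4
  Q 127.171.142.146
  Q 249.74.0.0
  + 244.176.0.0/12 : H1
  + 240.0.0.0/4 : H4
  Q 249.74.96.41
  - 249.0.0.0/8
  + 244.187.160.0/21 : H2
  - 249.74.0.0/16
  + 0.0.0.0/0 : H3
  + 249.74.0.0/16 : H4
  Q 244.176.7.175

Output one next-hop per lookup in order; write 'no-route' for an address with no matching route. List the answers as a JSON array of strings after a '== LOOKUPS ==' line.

Apply in order:
  + 249.0.0.0/8 (H3) depth=8
  + 244.0.0.0/8 (H0) depth=8
  + 249.0.0.0/8 (H4) depth=8
  del 244.0.0.0/8 (clear depth 8)
  + 249.74.96.0/20 (H1) depth=20
  ? 249.74.100.108  path d0:-→d1:-→d2:-→d3:-→d4:-→d5:-→d6:-→d7:-→d8:H4→d9:-→d10:-→d11:-→d12:-→d13:-→d14:-→d15:-→d16:-→d17:-→d18:-→d19:-→d20:H1  best=H1
  ? 249.0.2.127  path d0:-→d1:-→d2:-→d3:-→d4:-→d5:-→d6:-→d7:-→d8:H4→d9:-  best=H4
  + 244.187.164.121/32 (H1) depth=32
  del 244.187.164.121/32 (clear depth 32)
  + 249.74.0.0/16 (H1) depth=16
  ? 249.74.19.36  path d0:-→d1:-→d2:-→d3:-→d4:-→d5:-→d6:-→d7:-→d8:H4→d9:-→d10:-→d11:-→d12:-→d13:-→d14:-→d15:-→d16:H1→d17:-  best=H1
  ? 249.0.0.25  path d0:-→d1:-→d2:-→d3:-→d4:-→d5:-→d6:-→d7:-→d8:H4→d9:-  best=H4
  + 249.74.0.0/16 (H4) depth=16
  ? 127.171.142.146  path d0:-  best=no-route
  ? 249.74.0.0  path d0:-→d1:-→d2:-→d3:-→d4:-→d5:-→d6:-→d7:-→d8:H4→d9:-→d10:-→d11:-→d12:-→d13:-→d14:-→d15:-→d16:H4→d17:-  best=H4
  + 244.176.0.0/12 (H1) depth=12
  + 240.0.0.0/4 (H4) depth=4
  ? 249.74.96.41  path d0:-→d1:-→d2:-→d3:-→d4:H4→d5:-→d6:-→d7:-→d8:H4→d9:-→d10:-→d11:-→d12:-→d13:-→d14:-→d15:-→d16:H4→d17:-→d18:-→d19:-→d20:H1  best=H1
  del 249.0.0.0/8 (clear depth 8)
  + 244.187.160.0/21 (H2) depth=21
  del 249.74.0.0/16 (clear depth 16)
  + 0.0.0.0/0 (H3) depth=0
  + 249.74.0.0/16 (H4) depth=16
  ? 244.176.7.175  path d0:H3→d1:-→d2:-→d3:-→d4:H4→d5:-→d6:-→d7:-→d8:-→d9:-→d10:-→d11:-→d12:H1  best=H1

== LOOKUPS ==
["H1","H4","H1","H4","no-route","H4","H1","H1"]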